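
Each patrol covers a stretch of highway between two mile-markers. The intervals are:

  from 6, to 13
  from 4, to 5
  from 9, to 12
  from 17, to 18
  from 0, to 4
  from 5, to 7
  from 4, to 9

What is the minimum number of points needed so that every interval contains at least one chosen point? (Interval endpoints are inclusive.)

4

Process intervals by earliest right end; each time one isn't hit yet, stab at its right endpoint.
Sorted: [0,4] [4,5] [5,7] [4,9] [9,12] [6,13] [17,18]
{[0,4],[4,5]} hit by 4; {[5,7],[4,9]} hit by 7; {[9,12],[6,13]} hit by 12; {[17,18]} hit by 18.
Points: 4, 7, 12, 18 (4 total).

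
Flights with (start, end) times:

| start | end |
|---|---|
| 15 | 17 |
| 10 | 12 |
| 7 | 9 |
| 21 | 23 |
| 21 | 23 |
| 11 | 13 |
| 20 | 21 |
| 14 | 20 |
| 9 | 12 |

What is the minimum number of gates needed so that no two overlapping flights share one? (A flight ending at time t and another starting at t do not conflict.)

3

Count concurrent intervals with a sweep; the peak is the room count.
Events (time:±→running): 7:+→1 9:-→0 9:+→1 10:+→2 11:+→3 … peak 3.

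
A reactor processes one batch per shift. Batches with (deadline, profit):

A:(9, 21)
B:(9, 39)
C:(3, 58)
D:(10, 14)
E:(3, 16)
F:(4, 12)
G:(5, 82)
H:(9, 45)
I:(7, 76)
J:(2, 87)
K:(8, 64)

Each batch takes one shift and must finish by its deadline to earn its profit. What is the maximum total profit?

Profit order: J=87 G=82 I=76 K=64 C=58 H=45 B=39 A=21 E=16 D=14 F=12
Assign: J→slot 2, G→slot 5, I→slot 7, K→slot 8, C→slot 3, H→slot 9, B→slot 6, A→slot 4, E→slot 1, D→slot 10, F skipped.
Slots: [1:E] [2:J] [3:C] [4:A] [5:G] [6:B] [7:I] [8:K] [9:H] [10:D]
Profit = 16 + 87 + 58 + 21 + 82 + 39 + 76 + 64 + 45 + 14 = 502

502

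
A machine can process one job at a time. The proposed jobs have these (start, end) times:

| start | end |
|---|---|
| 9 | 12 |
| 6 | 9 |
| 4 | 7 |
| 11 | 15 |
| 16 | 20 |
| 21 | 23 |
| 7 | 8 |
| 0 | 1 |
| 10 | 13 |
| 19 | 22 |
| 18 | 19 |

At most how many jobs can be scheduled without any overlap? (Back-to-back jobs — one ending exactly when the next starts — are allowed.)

Order by finish time; keep every interval that doesn't clash with the previous kept one.
By end time: (0,1), (4,7), (7,8), (6,9), (9,12), (10,13), (11,15), (18,19), (16,20), (19,22), (21,23).
Pick (0,1); next start ≥ 1 → (4,7); next start ≥ 7 → (7,8); next start ≥ 8 → (9,12); next start ≥ 12 → (18,19); next start ≥ 19 → (19,22).
Selected 6 jobs.

6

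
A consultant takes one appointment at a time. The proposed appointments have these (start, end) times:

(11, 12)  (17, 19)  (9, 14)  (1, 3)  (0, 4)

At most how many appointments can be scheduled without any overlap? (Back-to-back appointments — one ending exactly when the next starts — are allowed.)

3

Sort by end time and greedily take each interval whose start is ≥ the last chosen end.
Sorted by end: (1,3)  (0,4)  (11,12)  (9,14)  (17,19)
take (1,3); take (11,12); skip (9,14); take (17,19).
Selected 3 appointments.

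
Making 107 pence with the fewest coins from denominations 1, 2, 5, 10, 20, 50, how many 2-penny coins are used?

Use the largest denomination that fits, subtract, and repeat.
107 = 2×50 + 1×5 + 1×2
Count of 2: 1

1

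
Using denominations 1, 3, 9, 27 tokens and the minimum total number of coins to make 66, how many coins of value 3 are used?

66 = 2×27 + 1×9 + 1×3
Count of 3: 1

1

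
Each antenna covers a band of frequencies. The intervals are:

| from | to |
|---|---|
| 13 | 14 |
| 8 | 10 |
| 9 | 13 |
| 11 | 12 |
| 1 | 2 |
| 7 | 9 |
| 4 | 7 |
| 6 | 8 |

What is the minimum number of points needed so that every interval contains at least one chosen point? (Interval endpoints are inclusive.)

Sorted: [1,2] [4,7] [6,8] [7,9] [8,10] [11,12] [9,13] [13,14]
{[1,2]} hit by 2; {[4,7],[6,8],[7,9]} hit by 7; {[8,10]} hit by 10; {[11,12],[9,13]} hit by 12; {[13,14]} hit by 14.
Points: 2, 7, 10, 12, 14 (5 total).

5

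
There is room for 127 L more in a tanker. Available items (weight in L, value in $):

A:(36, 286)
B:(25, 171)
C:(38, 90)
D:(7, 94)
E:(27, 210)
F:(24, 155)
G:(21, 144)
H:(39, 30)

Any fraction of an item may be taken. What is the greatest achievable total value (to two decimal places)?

Order: D (94/7=13.43) > A (286/36=7.94) > E (210/27=7.78) > G (144/21=6.86) > B (171/25=6.84) > F (155/24=6.46) > C (90/38=2.37) > H (30/39=0.77)
Fill: take D (7 @ 94) → take A (36 @ 286) → take E (27 @ 210) → take G (21 @ 144) → take B (25 @ 171) → take 11/24 of F → 71.04; 127/127 used.
Total value = 976.04

976.04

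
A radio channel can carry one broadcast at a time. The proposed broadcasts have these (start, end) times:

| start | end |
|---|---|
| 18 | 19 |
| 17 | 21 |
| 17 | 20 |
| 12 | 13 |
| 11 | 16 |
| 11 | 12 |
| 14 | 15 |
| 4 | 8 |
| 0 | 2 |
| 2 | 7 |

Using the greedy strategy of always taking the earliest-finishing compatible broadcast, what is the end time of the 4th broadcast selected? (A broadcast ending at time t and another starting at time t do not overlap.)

13

By end time: (0,2), (2,7), (4,8), (11,12), (12,13), (14,15), (11,16), (18,19), (17,20), (17,21).
Pick (0,2); next start ≥ 2 → (2,7); next start ≥ 7 → (11,12); next start ≥ 12 → (12,13); next start ≥ 13 → (14,15); next start ≥ 15 → (18,19).
Selected: (0,2) (2,7) (11,12) (12,13) (14,15) (18,19)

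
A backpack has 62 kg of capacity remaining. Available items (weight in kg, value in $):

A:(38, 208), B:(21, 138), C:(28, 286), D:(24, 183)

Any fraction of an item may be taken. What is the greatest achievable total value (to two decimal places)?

Greedy by value/weight ratio, highest first.
Order: C (286/28=10.21) > D (183/24=7.62) > B (138/21=6.57) > A (208/38=5.47)
Fill: take C (28 @ 286) → take D (24 @ 183) → take 10/21 of B → 65.71; 62/62 used.
Total value = 534.71

534.71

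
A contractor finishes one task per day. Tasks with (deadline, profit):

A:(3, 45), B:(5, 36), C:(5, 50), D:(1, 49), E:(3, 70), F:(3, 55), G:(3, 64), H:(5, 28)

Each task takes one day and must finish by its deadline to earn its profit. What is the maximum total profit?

275

Profit order: E=70 G=64 F=55 C=50 D=49 A=45 B=36 H=28
Assign: E→slot 3, G→slot 2, F→slot 1, C→slot 5, D skipped, A skipped, B→slot 4, H skipped.
Slots: [1:F] [2:G] [3:E] [4:B] [5:C]
Profit = 55 + 64 + 70 + 36 + 50 = 275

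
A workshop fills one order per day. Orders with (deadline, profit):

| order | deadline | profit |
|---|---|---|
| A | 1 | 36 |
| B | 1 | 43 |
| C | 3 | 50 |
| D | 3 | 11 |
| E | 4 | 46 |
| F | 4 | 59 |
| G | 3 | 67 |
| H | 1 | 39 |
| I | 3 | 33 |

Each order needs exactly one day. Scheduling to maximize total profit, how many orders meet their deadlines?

4

Take jobs in profit order; each goes to the latest open slot no later than its deadline.
Profit order: G=67 F=59 C=50 E=46 B=43 H=39 A=36 I=33 D=11
Assign: G→slot 3, F→slot 4, C→slot 2, E→slot 1, B skipped, H skipped, A skipped, I skipped, D skipped.
Slots: [1:E] [2:C] [3:G] [4:F]
4 of 9 scheduled.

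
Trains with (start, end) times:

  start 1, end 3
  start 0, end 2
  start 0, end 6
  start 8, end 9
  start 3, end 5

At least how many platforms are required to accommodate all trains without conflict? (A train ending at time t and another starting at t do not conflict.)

3

starts: [0, 0, 1, 3, 8]
ends:   [2, 3, 5, 6, 9]
s0→1 s0→2 s1→3  — peak 3.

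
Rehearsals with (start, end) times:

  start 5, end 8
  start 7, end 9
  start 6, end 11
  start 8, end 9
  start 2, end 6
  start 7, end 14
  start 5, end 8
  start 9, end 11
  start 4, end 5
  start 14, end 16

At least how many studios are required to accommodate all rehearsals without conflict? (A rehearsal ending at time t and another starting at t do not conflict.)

starts: [2, 4, 5, 5, 6, 7, 7, 8, 9, 14]
ends:   [5, 6, 8, 8, 9, 9, 11, 11, 14, 16]
s2→1 s4→2 e5→1 s5→2 s5→3 e6→2 s6→3 s7→4 s7→5  — peak 5.

5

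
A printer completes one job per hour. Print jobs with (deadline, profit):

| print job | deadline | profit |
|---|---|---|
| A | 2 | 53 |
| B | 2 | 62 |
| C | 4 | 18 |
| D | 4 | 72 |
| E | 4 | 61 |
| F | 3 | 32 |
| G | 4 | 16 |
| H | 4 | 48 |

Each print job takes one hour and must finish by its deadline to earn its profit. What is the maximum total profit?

248

Profit order: D=72 B=62 E=61 A=53 H=48 F=32 C=18 G=16
Assign: D→slot 4, B→slot 2, E→slot 3, A→slot 1, H skipped, F skipped, C skipped, G skipped.
Slots: [1:A] [2:B] [3:E] [4:D]
Profit = 53 + 62 + 61 + 72 = 248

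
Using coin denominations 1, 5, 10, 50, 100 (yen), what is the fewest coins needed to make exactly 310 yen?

310 − 3×100→10 − 1×10→0
Total coins = 3 + 1 = 4

4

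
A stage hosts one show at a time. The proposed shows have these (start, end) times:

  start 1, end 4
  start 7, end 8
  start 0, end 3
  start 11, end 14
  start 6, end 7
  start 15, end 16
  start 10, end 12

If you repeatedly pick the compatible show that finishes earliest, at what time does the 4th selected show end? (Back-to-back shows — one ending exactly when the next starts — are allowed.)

12

Order by finish time; keep every interval that doesn't clash with the previous kept one.
Sorted by end: (0,3)  (1,4)  (6,7)  (7,8)  (10,12)  (11,14)  (15,16)
take (0,3); take (6,7); take (7,8); take (10,12); skip (11,14); take (15,16).
Selected: (0,3) (6,7) (7,8) (10,12) (15,16)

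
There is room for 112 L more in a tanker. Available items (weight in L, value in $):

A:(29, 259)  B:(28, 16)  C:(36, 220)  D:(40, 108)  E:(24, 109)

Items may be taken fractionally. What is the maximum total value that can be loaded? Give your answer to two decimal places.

Order: A (259/29=8.93) > C (220/36=6.11) > E (109/24=4.54) > D (108/40=2.70) > B (16/28=0.57)
Fill: take A (29 @ 259) → take C (36 @ 220) → take E (24 @ 109) → take 23/40 of D → 62.10; 112/112 used.
Total value = 650.10

650.10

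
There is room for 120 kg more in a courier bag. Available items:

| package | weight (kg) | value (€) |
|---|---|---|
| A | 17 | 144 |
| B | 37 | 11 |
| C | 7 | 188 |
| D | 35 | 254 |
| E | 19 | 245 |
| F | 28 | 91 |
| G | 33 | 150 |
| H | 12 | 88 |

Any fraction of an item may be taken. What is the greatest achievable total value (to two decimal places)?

1055.36

Greedy by value/weight ratio, highest first.
Ratios (sorted): C 26.86, E 12.89, A 8.47, H 7.33, D 7.26, G 4.55, F 3.25, B 0.30
take C (7 @ 188); take E (19 @ 245); take A (17 @ 144); take H (12 @ 88); take D (35 @ 254); take 30/33 of G → 136.36. Capacity used 120/120.
Total value = 1055.36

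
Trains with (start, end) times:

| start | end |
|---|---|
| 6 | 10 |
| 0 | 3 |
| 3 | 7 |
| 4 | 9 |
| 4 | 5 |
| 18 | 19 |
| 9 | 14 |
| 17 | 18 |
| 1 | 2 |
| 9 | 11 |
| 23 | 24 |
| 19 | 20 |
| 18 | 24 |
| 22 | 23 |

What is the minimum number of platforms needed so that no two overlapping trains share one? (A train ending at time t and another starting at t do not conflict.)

3

Events (time:±→running): 0:+→1 1:+→2 2:-→1 3:-→0 3:+→1 4:+→2 4:+→3 … peak 3.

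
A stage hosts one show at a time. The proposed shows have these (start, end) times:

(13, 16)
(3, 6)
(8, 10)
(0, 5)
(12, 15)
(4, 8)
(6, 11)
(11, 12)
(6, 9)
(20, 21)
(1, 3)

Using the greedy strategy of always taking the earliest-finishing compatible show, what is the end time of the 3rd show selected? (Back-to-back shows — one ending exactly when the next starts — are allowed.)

9

Sort by end time and greedily take each interval whose start is ≥ the last chosen end.
Sorted by end: (1,3)  (0,5)  (3,6)  (4,8)  (6,9)  (8,10)  (6,11)  (11,12)  (12,15)  (13,16)  (20,21)
take (1,3); take (3,6); skip (4,8); take (6,9); skip (8,10); skip (6,11); take (11,12); take (12,15); skip (13,16); take (20,21).
Selected: (1,3) (3,6) (6,9) (11,12) (12,15) (20,21)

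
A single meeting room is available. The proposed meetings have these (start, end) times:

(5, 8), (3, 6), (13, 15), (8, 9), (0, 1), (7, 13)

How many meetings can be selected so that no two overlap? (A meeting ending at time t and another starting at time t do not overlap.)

4

Greedy by earliest finish: after sorting by end time, pick each interval compatible with the last pick.
Sorted by end: (0,1)  (3,6)  (5,8)  (8,9)  (7,13)  (13,15)
take (0,1); take (3,6); take (8,9); take (13,15).
Selected 4 meetings.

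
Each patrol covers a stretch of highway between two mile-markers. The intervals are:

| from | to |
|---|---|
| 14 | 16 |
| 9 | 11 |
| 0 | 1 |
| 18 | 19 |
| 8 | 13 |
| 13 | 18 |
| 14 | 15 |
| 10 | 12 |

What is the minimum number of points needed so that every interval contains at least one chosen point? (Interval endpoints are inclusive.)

4

Sort by right endpoint; whenever an interval is uncovered, place a point at its right end.
Sorted: [0,1] [9,11] [10,12] [8,13] [14,15] [14,16] [13,18] [18,19]
{[0,1]} hit by 1; {[9,11],[10,12],[8,13]} hit by 11; {[14,15],[14,16],[13,18]} hit by 15; {[18,19]} hit by 19.
Points: 1, 11, 15, 19 (4 total).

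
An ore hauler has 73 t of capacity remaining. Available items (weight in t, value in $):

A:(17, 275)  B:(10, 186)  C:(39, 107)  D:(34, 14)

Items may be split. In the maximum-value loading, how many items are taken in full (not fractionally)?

Greedy by value/weight ratio, highest first.
Order: B (186/10=18.60) > A (275/17=16.18) > C (107/39=2.74) > D (14/34=0.41)
Fill: take B (10 @ 186) → take A (17 @ 275) → take C (39 @ 107) → take 7/34 of D → 2.88; 73/73 used.
3 item(s) taken whole; one partial (take 7/34 of D).

3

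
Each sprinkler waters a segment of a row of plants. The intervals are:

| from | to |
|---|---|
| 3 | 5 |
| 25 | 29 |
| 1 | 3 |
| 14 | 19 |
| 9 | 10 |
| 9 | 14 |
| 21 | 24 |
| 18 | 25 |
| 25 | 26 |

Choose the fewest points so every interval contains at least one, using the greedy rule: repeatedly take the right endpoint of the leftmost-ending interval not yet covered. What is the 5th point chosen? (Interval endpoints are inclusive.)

26

By right end: [1,3]  [3,5]  [9,10]  [9,14]  [14,19]  [21,24]  [18,25]  [25,26]  [25,29]
[1,3] uncovered → point at 3; [9,10] uncovered → point at 10; [14,19] uncovered → point at 19; [21,24] uncovered → point at 24; [25,26] uncovered → point at 26.
Points: 3, 10, 19, 24, 26 (5 total).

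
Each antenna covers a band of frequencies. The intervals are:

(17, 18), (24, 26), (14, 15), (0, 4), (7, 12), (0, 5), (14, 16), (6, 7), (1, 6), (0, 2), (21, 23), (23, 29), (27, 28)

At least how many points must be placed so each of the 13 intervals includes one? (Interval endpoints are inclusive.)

7

Process intervals by earliest right end; each time one isn't hit yet, stab at its right endpoint.
Sorted: [0,2] [0,4] [0,5] [1,6] [6,7] [7,12] [14,15] [14,16] [17,18] [21,23] [24,26] [27,28] [23,29]
{[0,2],[0,4],[0,5],[1,6]} hit by 2; {[6,7],[7,12]} hit by 7; {[14,15],[14,16]} hit by 15; {[17,18]} hit by 18; {[21,23]} hit by 23; {[24,26]} hit by 26; {[27,28],[23,29]} hit by 28.
Points: 2, 7, 15, 18, 23, 26, 28 (7 total).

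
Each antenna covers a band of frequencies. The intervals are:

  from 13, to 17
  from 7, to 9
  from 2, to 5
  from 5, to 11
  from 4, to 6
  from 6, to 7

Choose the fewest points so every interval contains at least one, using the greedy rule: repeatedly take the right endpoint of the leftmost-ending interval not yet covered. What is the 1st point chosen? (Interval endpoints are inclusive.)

Sort by right endpoint; whenever an interval is uncovered, place a point at its right end.
By right end: [2,5]  [4,6]  [6,7]  [7,9]  [5,11]  [13,17]
[2,5] uncovered → point at 5; [6,7] uncovered → point at 7; [13,17] uncovered → point at 17.
Points: 5, 7, 17 (3 total).

5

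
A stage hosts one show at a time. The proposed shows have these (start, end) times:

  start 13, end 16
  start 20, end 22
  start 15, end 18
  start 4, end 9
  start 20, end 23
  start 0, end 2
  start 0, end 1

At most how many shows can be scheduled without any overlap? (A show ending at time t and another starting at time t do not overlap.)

4

Greedy by earliest finish: after sorting by end time, pick each interval compatible with the last pick.
Sorted by end: (0,1)  (0,2)  (4,9)  (13,16)  (15,18)  (20,22)  (20,23)
take (0,1); take (4,9); take (13,16); skip (15,18); take (20,22).
Selected 4 shows.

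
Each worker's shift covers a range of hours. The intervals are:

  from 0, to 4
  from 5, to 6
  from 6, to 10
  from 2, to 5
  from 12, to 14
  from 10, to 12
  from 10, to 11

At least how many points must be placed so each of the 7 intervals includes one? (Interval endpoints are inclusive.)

4

Sorted: [0,4] [2,5] [5,6] [6,10] [10,11] [10,12] [12,14]
{[0,4],[2,5]} hit by 4; {[5,6],[6,10]} hit by 6; {[10,11],[10,12]} hit by 11; {[12,14]} hit by 14.
Points: 4, 6, 11, 14 (4 total).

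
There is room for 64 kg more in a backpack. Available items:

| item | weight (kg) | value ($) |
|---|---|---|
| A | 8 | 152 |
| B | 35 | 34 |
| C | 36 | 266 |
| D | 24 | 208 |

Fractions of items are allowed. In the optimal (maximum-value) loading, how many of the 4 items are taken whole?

2

Order: A (152/8=19.00) > D (208/24=8.67) > C (266/36=7.39) > B (34/35=0.97)
Fill: take A (8 @ 152) → take D (24 @ 208) → take 32/36 of C → 236.44; 64/64 used.
2 item(s) taken whole; one partial (take 32/36 of C).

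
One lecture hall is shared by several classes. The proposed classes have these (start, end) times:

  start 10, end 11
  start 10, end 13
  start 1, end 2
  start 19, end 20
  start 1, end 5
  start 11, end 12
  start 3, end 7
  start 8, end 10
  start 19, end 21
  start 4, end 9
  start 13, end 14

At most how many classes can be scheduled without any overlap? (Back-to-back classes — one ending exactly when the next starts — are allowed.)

7

Order by finish time; keep every interval that doesn't clash with the previous kept one.
Sorted by end: (1,2)  (1,5)  (3,7)  (4,9)  (8,10)  (10,11)  (11,12)  (10,13)  (13,14)  (19,20)  (19,21)
take (1,2); skip (1,5); take (3,7); skip (4,9); take (8,10); take (10,11); take (11,12); take (13,14); take (19,20).
Selected 7 classes.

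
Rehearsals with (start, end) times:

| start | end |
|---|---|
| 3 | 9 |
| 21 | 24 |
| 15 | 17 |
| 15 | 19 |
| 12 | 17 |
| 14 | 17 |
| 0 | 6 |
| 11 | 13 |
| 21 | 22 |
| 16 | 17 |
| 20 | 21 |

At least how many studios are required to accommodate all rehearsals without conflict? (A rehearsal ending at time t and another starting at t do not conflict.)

5

The answer is the maximum number of intervals overlapping at any instant.
starts: [0, 3, 11, 12, 14, 15, 15, 16, 20, 21, 21]
ends:   [6, 9, 13, 17, 17, 17, 17, 19, 21, 22, 24]
s0→1 s3→2 e6→1 e9→0 s11→1 s12→2 e13→1 s14→2 s15→3 s15→4 s16→5  — peak 5.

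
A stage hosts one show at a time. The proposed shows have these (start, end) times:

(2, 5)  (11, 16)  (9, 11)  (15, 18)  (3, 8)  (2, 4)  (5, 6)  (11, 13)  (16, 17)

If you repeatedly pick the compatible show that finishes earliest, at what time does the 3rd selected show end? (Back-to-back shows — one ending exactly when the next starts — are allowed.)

11

Sort by end time and greedily take each interval whose start is ≥ the last chosen end.
Sorted by end: (2,4)  (2,5)  (5,6)  (3,8)  (9,11)  (11,13)  (11,16)  (16,17)  (15,18)
take (2,4); skip (2,5); take (5,6); take (9,11); take (11,13); skip (11,16); take (16,17); skip (15,18).
Selected: (2,4) (5,6) (9,11) (11,13) (16,17)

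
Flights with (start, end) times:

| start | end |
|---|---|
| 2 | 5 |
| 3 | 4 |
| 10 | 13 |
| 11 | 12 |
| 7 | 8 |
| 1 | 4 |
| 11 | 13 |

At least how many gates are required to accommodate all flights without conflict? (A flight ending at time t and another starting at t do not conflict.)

3

The answer is the maximum number of intervals overlapping at any instant.
starts: [1, 2, 3, 7, 10, 11, 11]
ends:   [4, 4, 5, 8, 12, 13, 13]
s1→1 s2→2 s3→3  — peak 3.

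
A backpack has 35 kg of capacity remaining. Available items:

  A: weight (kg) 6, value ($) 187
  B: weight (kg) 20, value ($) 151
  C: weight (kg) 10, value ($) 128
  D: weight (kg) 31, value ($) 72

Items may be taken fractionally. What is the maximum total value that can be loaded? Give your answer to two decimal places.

458.45

Greedy by value/weight ratio, highest first.
Order: A (187/6=31.17) > C (128/10=12.80) > B (151/20=7.55) > D (72/31=2.32)
Fill: take A (6 @ 187) → take C (10 @ 128) → take 19/20 of B → 143.45; 35/35 used.
Total value = 458.45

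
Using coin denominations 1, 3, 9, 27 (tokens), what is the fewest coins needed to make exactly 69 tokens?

5

69 = 2×27 + 1×9 + 2×3
Total coins = 2 + 1 + 2 = 5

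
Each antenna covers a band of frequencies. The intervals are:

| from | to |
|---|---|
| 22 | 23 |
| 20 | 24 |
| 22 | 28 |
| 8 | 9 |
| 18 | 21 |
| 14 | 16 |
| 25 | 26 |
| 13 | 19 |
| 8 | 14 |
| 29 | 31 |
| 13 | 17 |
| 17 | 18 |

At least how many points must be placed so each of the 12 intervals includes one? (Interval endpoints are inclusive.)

Process intervals by earliest right end; each time one isn't hit yet, stab at its right endpoint.
By right end: [8,9]  [8,14]  [14,16]  [13,17]  [17,18]  [13,19]  [18,21]  [22,23]  [20,24]  [25,26]  [22,28]  [29,31]
[8,9] uncovered → point at 9; [14,16] uncovered → point at 16; [17,18] uncovered → point at 18; [22,23] uncovered → point at 23; [25,26] uncovered → point at 26; [29,31] uncovered → point at 31.
Points: 9, 16, 18, 23, 26, 31 (6 total).

6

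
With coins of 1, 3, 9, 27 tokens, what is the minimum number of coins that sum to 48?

Greedy: take as many of the largest coin as possible, then repeat with the remainder.
48 = 1×27 + 2×9 + 1×3
Total coins = 1 + 2 + 1 = 4

4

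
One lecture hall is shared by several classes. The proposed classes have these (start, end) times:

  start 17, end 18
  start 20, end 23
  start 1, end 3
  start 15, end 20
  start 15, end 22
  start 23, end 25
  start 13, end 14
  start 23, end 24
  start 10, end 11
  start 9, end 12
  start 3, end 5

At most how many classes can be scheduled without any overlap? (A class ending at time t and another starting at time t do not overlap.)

Sorted by end: (1,3)  (3,5)  (10,11)  (9,12)  (13,14)  (17,18)  (15,20)  (15,22)  (20,23)  (23,24)  (23,25)
take (1,3); take (3,5); take (10,11); take (13,14); take (17,18); take (20,23); take (23,24).
Selected 7 classes.

7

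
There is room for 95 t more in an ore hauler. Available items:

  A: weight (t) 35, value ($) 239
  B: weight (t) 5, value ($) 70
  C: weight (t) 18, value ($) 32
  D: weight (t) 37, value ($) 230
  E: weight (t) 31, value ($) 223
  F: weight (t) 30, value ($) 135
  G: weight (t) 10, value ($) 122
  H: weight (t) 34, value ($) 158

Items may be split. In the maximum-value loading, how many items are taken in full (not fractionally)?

Sort by value per unit weight and fill in that order.
Order: B (70/5=14.00) > G (122/10=12.20) > E (223/31=7.19) > A (239/35=6.83) > D (230/37=6.22) > H (158/34=4.65) > F (135/30=4.50) > C (32/18=1.78)
Fill: take B (5 @ 70) → take G (10 @ 122) → take E (31 @ 223) → take A (35 @ 239) → take 14/37 of D → 87.03; 95/95 used.
4 item(s) taken whole; one partial (take 14/37 of D).

4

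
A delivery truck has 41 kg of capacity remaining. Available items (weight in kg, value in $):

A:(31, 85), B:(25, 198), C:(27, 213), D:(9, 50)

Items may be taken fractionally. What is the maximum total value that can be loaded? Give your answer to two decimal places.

Ratios (sorted): B 7.92, C 7.89, D 5.56, A 2.74
take B (25 @ 198); take 16/27 of C → 126.22. Capacity used 41/41.
Total value = 324.22

324.22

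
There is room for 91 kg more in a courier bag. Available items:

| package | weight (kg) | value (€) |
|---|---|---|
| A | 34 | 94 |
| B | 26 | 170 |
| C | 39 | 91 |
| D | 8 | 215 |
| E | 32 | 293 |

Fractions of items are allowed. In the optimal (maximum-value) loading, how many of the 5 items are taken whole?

3

Ratios (sorted): D 26.88, E 9.16, B 6.54, A 2.76, C 2.33
take D (8 @ 215); take E (32 @ 293); take B (26 @ 170); take 25/34 of A → 69.12. Capacity used 91/91.
3 item(s) taken whole; one partial (take 25/34 of A).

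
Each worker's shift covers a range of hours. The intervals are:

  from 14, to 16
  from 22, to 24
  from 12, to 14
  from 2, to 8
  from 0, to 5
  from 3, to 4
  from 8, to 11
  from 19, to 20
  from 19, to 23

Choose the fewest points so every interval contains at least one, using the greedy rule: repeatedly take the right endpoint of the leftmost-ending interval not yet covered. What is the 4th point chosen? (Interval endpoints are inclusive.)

20

By right end: [3,4]  [0,5]  [2,8]  [8,11]  [12,14]  [14,16]  [19,20]  [19,23]  [22,24]
[3,4] uncovered → point at 4; [8,11] uncovered → point at 11; [12,14] uncovered → point at 14; [19,20] uncovered → point at 20; [22,24] uncovered → point at 24.
Points: 4, 11, 14, 20, 24 (5 total).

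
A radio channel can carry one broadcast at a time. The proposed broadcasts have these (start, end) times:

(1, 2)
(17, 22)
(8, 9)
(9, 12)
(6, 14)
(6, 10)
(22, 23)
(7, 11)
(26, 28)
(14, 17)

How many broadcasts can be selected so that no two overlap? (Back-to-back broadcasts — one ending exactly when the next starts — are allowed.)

7

Sort by end time and greedily take each interval whose start is ≥ the last chosen end.
Sorted by end: (1,2)  (8,9)  (6,10)  (7,11)  (9,12)  (6,14)  (14,17)  (17,22)  (22,23)  (26,28)
take (1,2); take (8,9); skip (6,10); skip (7,11); take (9,12); take (14,17); take (17,22); take (22,23); take (26,28).
Selected 7 broadcasts.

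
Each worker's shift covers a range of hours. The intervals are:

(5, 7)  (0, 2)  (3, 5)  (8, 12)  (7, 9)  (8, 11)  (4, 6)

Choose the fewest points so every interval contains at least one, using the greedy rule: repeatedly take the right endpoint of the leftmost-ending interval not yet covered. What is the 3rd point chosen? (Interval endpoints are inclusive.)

9

Sorted: [0,2] [3,5] [4,6] [5,7] [7,9] [8,11] [8,12]
{[0,2]} hit by 2; {[3,5],[4,6],[5,7]} hit by 5; {[7,9],[8,11],[8,12]} hit by 9.
Points: 2, 5, 9 (3 total).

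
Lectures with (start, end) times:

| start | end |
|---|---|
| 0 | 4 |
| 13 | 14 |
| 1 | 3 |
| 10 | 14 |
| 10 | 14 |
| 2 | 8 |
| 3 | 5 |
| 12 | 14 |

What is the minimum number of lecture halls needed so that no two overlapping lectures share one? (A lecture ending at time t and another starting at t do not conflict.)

Count concurrent intervals with a sweep; the peak is the room count.
starts: [0, 1, 2, 3, 10, 10, 12, 13]
ends:   [3, 4, 5, 8, 14, 14, 14, 14]
s0→1 s1→2 s2→3 e3→2 s3→3 e4→2 e5→1 e8→0 s10→1 s10→2 s12→3 s13→4  — peak 4.

4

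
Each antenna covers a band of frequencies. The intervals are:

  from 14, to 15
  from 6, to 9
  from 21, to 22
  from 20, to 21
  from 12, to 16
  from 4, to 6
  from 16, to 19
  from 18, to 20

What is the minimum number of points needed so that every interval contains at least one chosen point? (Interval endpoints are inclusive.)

Sort by right endpoint; whenever an interval is uncovered, place a point at its right end.
By right end: [4,6]  [6,9]  [14,15]  [12,16]  [16,19]  [18,20]  [20,21]  [21,22]
[4,6] uncovered → point at 6; [14,15] uncovered → point at 15; [16,19] uncovered → point at 19; [20,21] uncovered → point at 21.
Points: 6, 15, 19, 21 (4 total).

4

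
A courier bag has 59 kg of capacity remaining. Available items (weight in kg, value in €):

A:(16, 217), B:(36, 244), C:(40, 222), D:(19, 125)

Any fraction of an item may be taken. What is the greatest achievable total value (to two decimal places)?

507.05

Greedy by value/weight ratio, highest first.
Order: A (217/16=13.56) > B (244/36=6.78) > D (125/19=6.58) > C (222/40=5.55)
Fill: take A (16 @ 217) → take B (36 @ 244) → take 7/19 of D → 46.05; 59/59 used.
Total value = 507.05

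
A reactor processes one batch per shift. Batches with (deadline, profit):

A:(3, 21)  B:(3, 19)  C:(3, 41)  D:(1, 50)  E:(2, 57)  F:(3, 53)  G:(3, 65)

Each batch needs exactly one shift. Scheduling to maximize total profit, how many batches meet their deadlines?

3

Profit order: G=65 E=57 F=53 D=50 C=41 A=21 B=19
Assign: G→slot 3, E→slot 2, F→slot 1, D skipped, C skipped, A skipped, B skipped.
Slots: [1:F] [2:E] [3:G]
3 of 7 scheduled.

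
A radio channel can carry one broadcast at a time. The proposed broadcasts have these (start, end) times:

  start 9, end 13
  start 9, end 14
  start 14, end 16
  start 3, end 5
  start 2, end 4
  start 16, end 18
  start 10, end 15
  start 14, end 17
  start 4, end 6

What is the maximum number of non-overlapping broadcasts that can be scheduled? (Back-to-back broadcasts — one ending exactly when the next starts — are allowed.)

5

Sort by end time and greedily take each interval whose start is ≥ the last chosen end.
By end time: (2,4), (3,5), (4,6), (9,13), (9,14), (10,15), (14,16), (14,17), (16,18).
Pick (2,4); next start ≥ 4 → (4,6); next start ≥ 6 → (9,13); next start ≥ 13 → (14,16); next start ≥ 16 → (16,18).
Selected 5 broadcasts.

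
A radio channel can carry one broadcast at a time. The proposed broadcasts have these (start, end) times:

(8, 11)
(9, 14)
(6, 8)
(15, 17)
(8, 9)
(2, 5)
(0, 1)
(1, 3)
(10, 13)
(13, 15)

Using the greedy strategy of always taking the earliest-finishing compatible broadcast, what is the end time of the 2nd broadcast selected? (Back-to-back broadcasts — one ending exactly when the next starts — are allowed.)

Order by finish time; keep every interval that doesn't clash with the previous kept one.
Sorted by end: (0,1)  (1,3)  (2,5)  (6,8)  (8,9)  (8,11)  (10,13)  (9,14)  (13,15)  (15,17)
take (0,1); take (1,3); skip (2,5); take (6,8); take (8,9); take (10,13); take (13,15); take (15,17).
Selected: (0,1) (1,3) (6,8) (8,9) (10,13) (13,15) (15,17)

3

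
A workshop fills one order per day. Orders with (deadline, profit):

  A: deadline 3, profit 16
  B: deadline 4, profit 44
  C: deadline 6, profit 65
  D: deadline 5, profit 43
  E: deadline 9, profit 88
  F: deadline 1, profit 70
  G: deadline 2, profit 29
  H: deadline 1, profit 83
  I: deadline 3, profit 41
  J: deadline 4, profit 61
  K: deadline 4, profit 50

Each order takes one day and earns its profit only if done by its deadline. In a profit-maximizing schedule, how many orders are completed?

By profit: E(d9,88), H(d1,83), F(d1,70), C(d6,65), J(d4,61), K(d4,50), B(d4,44), D(d5,43), I(d3,41), G(d2,29), A(d3,16)
E→slot 9; H→slot 1; F skipped; C→slot 6; J→slot 4; K→slot 3; B→slot 2; D→slot 5; I skipped; G skipped; A skipped.
7 of 11 scheduled.

7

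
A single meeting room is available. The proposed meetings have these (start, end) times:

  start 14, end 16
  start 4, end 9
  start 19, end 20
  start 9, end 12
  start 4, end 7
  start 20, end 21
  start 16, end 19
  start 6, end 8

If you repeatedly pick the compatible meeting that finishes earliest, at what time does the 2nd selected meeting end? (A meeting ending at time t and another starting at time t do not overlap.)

Order by finish time; keep every interval that doesn't clash with the previous kept one.
Sorted by end: (4,7)  (6,8)  (4,9)  (9,12)  (14,16)  (16,19)  (19,20)  (20,21)
take (4,7); skip (6,8); skip (4,9); take (9,12); take (14,16); take (16,19); take (19,20); take (20,21).
Selected: (4,7) (9,12) (14,16) (16,19) (19,20) (20,21)

12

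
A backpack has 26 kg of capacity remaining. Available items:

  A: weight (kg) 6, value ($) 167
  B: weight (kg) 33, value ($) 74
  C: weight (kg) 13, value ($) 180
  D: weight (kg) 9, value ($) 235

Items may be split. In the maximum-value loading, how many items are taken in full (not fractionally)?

Greedy by value/weight ratio, highest first.
Ratios (sorted): A 27.83, D 26.11, C 13.85, B 2.24
take A (6 @ 167); take D (9 @ 235); take 11/13 of C → 152.31. Capacity used 26/26.
2 item(s) taken whole; one partial (take 11/13 of C).

2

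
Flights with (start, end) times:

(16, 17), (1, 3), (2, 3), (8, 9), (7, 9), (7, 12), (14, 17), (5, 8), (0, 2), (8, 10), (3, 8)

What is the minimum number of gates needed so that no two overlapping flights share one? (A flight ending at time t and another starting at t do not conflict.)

starts: [0, 1, 2, 3, 5, 7, 7, 8, 8, 14, 16]
ends:   [2, 3, 3, 8, 8, 9, 9, 10, 12, 17, 17]
s0→1 s1→2 e2→1 s2→2 e3→1 e3→0 s3→1 s5→2 s7→3 s7→4  — peak 4.

4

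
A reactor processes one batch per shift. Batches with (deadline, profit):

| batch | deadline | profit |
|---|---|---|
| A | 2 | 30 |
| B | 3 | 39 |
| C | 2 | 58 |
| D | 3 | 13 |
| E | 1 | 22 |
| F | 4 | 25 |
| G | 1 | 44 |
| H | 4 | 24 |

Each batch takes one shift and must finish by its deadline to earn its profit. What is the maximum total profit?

Take jobs in profit order; each goes to the latest open slot no later than its deadline.
By profit: C(d2,58), G(d1,44), B(d3,39), A(d2,30), F(d4,25), H(d4,24), E(d1,22), D(d3,13)
C→slot 2; G→slot 1; B→slot 3; A skipped; F→slot 4; H skipped; E skipped; D skipped.
Profit = 44 + 58 + 39 + 25 = 166

166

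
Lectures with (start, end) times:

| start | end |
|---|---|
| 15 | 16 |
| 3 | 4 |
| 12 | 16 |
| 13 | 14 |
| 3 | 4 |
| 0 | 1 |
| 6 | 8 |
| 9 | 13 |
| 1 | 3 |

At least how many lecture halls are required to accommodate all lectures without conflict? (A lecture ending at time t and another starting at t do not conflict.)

2

Count concurrent intervals with a sweep; the peak is the room count.
starts: [0, 1, 3, 3, 6, 9, 12, 13, 15]
ends:   [1, 3, 4, 4, 8, 13, 14, 16, 16]
s0→1 e1→0 s1→1 e3→0 s3→1 s3→2  — peak 2.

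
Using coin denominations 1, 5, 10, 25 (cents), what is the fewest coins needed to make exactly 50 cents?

50 = 2×25
Total coins = 2 = 2

2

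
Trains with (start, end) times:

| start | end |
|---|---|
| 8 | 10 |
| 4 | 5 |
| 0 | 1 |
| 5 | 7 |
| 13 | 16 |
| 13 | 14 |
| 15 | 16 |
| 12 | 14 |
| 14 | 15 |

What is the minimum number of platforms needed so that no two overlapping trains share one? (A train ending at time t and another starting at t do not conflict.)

The answer is the maximum number of intervals overlapping at any instant.
starts: [0, 4, 5, 8, 12, 13, 13, 14, 15]
ends:   [1, 5, 7, 10, 14, 14, 15, 16, 16]
s0→1 e1→0 s4→1 e5→0 s5→1 e7→0 s8→1 e10→0 s12→1 s13→2 s13→3  — peak 3.

3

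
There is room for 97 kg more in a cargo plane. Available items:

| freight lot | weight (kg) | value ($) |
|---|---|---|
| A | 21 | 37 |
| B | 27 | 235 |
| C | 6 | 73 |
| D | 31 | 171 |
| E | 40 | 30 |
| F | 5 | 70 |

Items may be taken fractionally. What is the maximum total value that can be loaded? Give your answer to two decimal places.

Greedy by value/weight ratio, highest first.
Order: F (70/5=14.00) > C (73/6=12.17) > B (235/27=8.70) > D (171/31=5.52) > A (37/21=1.76) > E (30/40=0.75)
Fill: take F (5 @ 70) → take C (6 @ 73) → take B (27 @ 235) → take D (31 @ 171) → take A (21 @ 37) → take 7/40 of E → 5.25; 97/97 used.
Total value = 591.25

591.25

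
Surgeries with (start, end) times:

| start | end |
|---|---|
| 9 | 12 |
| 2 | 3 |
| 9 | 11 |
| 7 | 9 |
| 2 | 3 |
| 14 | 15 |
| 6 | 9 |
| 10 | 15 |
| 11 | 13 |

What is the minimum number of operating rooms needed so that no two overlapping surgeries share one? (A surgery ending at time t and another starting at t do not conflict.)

The answer is the maximum number of intervals overlapping at any instant.
starts: [2, 2, 6, 7, 9, 9, 10, 11, 14]
ends:   [3, 3, 9, 9, 11, 12, 13, 15, 15]
s2→1 s2→2 e3→1 e3→0 s6→1 s7→2 e9→1 e9→0 s9→1 s9→2 s10→3  — peak 3.

3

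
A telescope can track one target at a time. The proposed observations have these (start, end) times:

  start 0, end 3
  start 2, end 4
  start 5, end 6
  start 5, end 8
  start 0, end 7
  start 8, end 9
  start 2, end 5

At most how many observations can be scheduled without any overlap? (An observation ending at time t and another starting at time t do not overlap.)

3

Sorted by end: (0,3)  (2,4)  (2,5)  (5,6)  (0,7)  (5,8)  (8,9)
take (0,3); skip (2,5); take (5,6); take (8,9).
Selected 3 observations.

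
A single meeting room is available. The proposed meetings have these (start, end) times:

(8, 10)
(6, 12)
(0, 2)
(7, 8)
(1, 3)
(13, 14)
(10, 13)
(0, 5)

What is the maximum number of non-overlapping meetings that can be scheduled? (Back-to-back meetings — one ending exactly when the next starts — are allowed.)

5

Sorted by end: (0,2)  (1,3)  (0,5)  (7,8)  (8,10)  (6,12)  (10,13)  (13,14)
take (0,2); skip (1,3); take (7,8); take (8,10); take (10,13); take (13,14).
Selected 5 meetings.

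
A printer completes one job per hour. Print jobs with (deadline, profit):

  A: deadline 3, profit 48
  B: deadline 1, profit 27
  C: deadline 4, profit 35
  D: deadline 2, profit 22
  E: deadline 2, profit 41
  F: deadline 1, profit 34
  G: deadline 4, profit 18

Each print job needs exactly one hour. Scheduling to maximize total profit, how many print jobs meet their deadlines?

Sort by profit descending; place each in the latest free slot ≤ its deadline.
By profit: A(d3,48), E(d2,41), C(d4,35), F(d1,34), B(d1,27), D(d2,22), G(d4,18)
A→slot 3; E→slot 2; C→slot 4; F→slot 1; B skipped; D skipped; G skipped.
4 of 7 scheduled.

4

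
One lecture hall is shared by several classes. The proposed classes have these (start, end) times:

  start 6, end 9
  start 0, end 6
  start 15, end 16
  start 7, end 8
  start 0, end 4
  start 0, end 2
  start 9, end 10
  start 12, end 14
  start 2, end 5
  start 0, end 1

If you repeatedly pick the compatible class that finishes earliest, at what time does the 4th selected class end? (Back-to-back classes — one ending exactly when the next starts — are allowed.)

10

Order by finish time; keep every interval that doesn't clash with the previous kept one.
By end time: (0,1), (0,2), (0,4), (2,5), (0,6), (7,8), (6,9), (9,10), (12,14), (15,16).
Pick (0,1); next start ≥ 1 → (2,5); next start ≥ 5 → (7,8); next start ≥ 8 → (9,10); next start ≥ 10 → (12,14); next start ≥ 14 → (15,16).
Selected: (0,1) (2,5) (7,8) (9,10) (12,14) (15,16)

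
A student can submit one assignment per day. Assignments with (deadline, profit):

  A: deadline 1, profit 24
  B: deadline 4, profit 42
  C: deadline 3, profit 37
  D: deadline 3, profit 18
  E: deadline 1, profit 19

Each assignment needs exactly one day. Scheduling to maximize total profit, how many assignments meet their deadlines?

4

Take jobs in profit order; each goes to the latest open slot no later than its deadline.
By profit: B(d4,42), C(d3,37), A(d1,24), E(d1,19), D(d3,18)
B→slot 4; C→slot 3; A→slot 1; E skipped; D→slot 2.
4 of 5 scheduled.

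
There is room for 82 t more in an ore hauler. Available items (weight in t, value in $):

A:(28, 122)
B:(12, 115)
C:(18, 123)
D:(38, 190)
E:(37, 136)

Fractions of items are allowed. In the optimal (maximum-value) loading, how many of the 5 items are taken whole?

3

Order: B (115/12=9.58) > C (123/18=6.83) > D (190/38=5.00) > A (122/28=4.36) > E (136/37=3.68)
Fill: take B (12 @ 115) → take C (18 @ 123) → take D (38 @ 190) → take 14/28 of A → 61.00; 82/82 used.
3 item(s) taken whole; one partial (take 14/28 of A).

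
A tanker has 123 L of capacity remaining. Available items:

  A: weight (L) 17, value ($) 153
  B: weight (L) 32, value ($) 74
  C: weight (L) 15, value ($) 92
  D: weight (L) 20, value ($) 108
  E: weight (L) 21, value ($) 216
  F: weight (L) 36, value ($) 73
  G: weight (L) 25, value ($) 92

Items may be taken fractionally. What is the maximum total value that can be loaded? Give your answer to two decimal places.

718.81

Sort by value per unit weight and fill in that order.
Ratios (sorted): E 10.29, A 9.00, C 6.13, D 5.40, G 3.68, B 2.31, F 2.03
take E (21 @ 216); take A (17 @ 153); take C (15 @ 92); take D (20 @ 108); take G (25 @ 92); take 25/32 of B → 57.81. Capacity used 123/123.
Total value = 718.81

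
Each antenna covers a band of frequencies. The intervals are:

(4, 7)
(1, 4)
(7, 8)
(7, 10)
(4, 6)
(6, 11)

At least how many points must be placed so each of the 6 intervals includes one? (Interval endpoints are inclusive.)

Sort by right endpoint; whenever an interval is uncovered, place a point at its right end.
Sorted: [1,4] [4,6] [4,7] [7,8] [7,10] [6,11]
{[1,4],[4,6],[4,7]} hit by 4; {[7,8],[7,10],[6,11]} hit by 8.
Points: 4, 8 (2 total).

2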